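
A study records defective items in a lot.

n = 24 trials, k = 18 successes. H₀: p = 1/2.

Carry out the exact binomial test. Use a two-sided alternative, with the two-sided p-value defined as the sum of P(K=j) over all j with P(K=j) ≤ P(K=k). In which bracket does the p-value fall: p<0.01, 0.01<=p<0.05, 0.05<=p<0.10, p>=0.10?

p-value bracket: 0.01<=p<0.05

Exact binomial: n=24, k=18, p₀=1/2=0.5000
P(X=j) = C(n,j)·p₀^j·(1−p₀)^(n−j); p = Σ P(X=j) over j with P(X=j) ≤ P(X=18)
p-value (two-sided) = 0.02266
→ bracket: 0.01<=p<0.05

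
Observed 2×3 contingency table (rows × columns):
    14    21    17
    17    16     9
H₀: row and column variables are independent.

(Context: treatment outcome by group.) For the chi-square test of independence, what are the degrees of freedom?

degrees of freedom = 2

df = (r−1)(c−1) = (2−1)·(3−1) = 2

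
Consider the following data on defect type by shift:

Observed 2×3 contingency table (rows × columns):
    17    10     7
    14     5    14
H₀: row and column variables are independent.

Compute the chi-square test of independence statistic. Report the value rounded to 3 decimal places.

test statistic = 4.276

Row totals [34, 33], col totals [31, 15, 21], n=67
χ² = (17−15.73)²/15.73 + (10−7.61)²/7.61 + (7−10.66)²/10.66 + (14−15.27)²/15.27 + (5−7.39)²/7.39 + (14−10.34)²/10.34 = 4.2763
df = 2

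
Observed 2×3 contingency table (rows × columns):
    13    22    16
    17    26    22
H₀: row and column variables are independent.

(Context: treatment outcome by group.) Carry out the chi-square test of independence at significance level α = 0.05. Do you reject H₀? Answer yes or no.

Row totals [51, 65], col totals [30, 48, 38], n=116
χ² = (13−13.19)²/13.19 + (22−21.10)²/21.10 + (16−16.71)²/16.71 + (17−16.81)²/16.81 + (26−26.90)²/26.90 + (22−21.29)²/21.29 = 0.1262
df = 2
p-value (upper-tail) = 0.93884
At α=0.05: p ≥ α → fail to reject H₀

reject H₀: no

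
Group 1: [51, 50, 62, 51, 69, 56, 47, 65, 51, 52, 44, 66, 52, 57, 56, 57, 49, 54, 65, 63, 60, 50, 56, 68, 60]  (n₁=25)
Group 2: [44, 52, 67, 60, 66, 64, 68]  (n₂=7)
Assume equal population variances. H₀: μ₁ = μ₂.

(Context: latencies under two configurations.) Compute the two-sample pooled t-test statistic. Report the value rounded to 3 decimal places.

x̄₁=56.440, s₁=6.911, n₁=25
x̄₂=60.143, s₂=8.989, n₂=7
s_p² = [24·6.911² + 6·8.989²]/30 = 54.3672
SE = √(s_p²·(1/25+1/7)) = 3.1530
t = (56.440−60.143)/3.1530 = -1.1744
df = 30

test statistic = -1.174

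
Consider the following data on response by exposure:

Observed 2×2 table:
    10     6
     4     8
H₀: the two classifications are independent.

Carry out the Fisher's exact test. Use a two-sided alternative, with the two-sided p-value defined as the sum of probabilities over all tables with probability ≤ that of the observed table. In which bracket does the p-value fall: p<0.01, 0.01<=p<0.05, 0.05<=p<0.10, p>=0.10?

p-value bracket: p>=0.10

Margins: r₁=16, r₂=12, c₁=14, c₂=14, n=28
p_obs = C(16,10)·C(12,4)/C(28,14); sum pmf over tables with pmf ≤ p_obs
p-value (two-sided) = 0.25186
→ bracket: p>=0.10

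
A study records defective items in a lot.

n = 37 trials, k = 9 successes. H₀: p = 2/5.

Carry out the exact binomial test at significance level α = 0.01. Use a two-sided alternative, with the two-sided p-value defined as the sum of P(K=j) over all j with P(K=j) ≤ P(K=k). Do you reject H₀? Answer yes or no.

reject H₀: no

Exact binomial: n=37, k=9, p₀=2/5=0.4000
P(X=j) = C(n,j)·p₀^j·(1−p₀)^(n−j); p = Σ P(X=j) over j with P(X=j) ≤ P(X=9)
p-value (two-sided) = 0.06384
At α=0.01: p ≥ α → fail to reject H₀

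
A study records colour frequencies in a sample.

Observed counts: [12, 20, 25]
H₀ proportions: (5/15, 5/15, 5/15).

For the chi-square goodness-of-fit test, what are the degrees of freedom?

df = k − 1 = 3 − 1 = 2

degrees of freedom = 2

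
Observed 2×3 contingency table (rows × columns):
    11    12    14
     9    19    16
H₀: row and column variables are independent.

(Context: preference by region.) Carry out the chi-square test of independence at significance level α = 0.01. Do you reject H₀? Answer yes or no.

Row totals [37, 44], col totals [20, 31, 30], n=81
χ² = (11−9.14)²/9.14 + (12−14.16)²/14.16 + (14−13.70)²/13.70 + (9−10.86)²/10.86 + (19−16.84)²/16.84 + (16−16.30)²/16.30 = 1.3189
df = 2
p-value (upper-tail) = 0.51714
At α=0.01: p ≥ α → fail to reject H₀

reject H₀: no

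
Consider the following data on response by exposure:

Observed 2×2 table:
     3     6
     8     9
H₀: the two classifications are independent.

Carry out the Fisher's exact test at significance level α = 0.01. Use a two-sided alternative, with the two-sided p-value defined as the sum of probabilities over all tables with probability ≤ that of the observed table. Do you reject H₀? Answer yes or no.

Margins: r₁=9, r₂=17, c₁=11, c₂=15, n=26
p_obs = C(9,3)·C(17,8)/C(26,11); sum pmf over tables with pmf ≤ p_obs
p-value (two-sided) = 0.68284
At α=0.01: p ≥ α → fail to reject H₀

reject H₀: no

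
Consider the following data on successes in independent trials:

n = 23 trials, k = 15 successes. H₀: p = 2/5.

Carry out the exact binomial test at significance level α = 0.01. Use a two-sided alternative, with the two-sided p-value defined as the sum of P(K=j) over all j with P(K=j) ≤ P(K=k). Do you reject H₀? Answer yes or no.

Exact binomial: n=23, k=15, p₀=2/5=0.4000
P(X=j) = C(n,j)·p₀^j·(1−p₀)^(n−j); p = Σ P(X=j) over j with P(X=j) ≤ P(X=15)
p-value (two-sided) = 0.01798
At α=0.01: p ≥ α → fail to reject H₀

reject H₀: no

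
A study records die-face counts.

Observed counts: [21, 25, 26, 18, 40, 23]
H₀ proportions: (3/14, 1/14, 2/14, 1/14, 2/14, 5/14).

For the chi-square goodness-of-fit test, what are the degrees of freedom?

df = k − 1 = 6 − 1 = 5

degrees of freedom = 5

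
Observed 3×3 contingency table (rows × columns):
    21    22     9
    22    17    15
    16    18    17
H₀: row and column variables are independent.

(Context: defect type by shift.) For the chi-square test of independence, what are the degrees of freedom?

df = (r−1)(c−1) = (3−1)·(3−1) = 4

degrees of freedom = 4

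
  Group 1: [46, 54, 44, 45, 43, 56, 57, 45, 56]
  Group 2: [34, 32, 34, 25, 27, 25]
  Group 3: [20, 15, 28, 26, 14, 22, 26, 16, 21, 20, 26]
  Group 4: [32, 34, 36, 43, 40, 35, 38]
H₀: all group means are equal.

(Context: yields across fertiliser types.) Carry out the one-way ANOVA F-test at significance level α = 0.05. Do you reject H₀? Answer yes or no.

Group means [49.56, 29.50, 21.27, 36.86], grand mean 33.788
SSB = Σnᵢ(x̄ᵢ−x̄)² = 4136.754; SSW = ΣΣ(x−x̄ᵢ)² = 700.761
MSB = 4136.754/3 = 1378.9180; MSW = 700.761/29 = 24.1642
F = MSB/MSW = 57.0646
df = (3, 29)
p-value (upper-tail) = 0.00000
At α=0.05: p < α → reject H₀

reject H₀: yes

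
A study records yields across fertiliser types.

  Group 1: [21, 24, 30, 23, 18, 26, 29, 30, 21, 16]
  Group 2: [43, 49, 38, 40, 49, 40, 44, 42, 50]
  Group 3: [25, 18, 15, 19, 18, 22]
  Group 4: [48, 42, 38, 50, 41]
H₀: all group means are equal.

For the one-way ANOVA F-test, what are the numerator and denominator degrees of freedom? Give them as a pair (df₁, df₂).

k = 4 groups, N = 30 total
df = (k−1, N−k) = (4−1, 30−4) = (3, 26)

degrees of freedom = [3, 26]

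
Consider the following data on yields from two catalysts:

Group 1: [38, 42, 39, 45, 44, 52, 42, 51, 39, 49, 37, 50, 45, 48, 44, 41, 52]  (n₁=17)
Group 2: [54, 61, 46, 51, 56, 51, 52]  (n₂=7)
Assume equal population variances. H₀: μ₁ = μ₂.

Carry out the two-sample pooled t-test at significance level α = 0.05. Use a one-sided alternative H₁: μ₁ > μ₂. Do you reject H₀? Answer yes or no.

x̄₁=44.588, s₁=5.013, n₁=17
x̄₂=53.000, s₂=4.690, n₂=7
s_p² = [16·5.013² + 6·4.690²]/22 = 24.2781
SE = √(s_p²·(1/17+1/7)) = 2.2128
t = (44.588−53.000)/2.2128 = -3.8014
df = 22
p-value (one-sided, H₁ greater) = 0.99951
At α=0.05: p ≥ α → fail to reject H₀

reject H₀: no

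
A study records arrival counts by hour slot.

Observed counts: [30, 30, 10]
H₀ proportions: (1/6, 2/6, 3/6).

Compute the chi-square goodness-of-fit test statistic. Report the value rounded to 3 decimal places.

test statistic = 48.571

n = 70; E_i = n·p_i = [11.67, 23.33, 35.00]
χ² = (30−11.67)²/11.67 + (30−23.33)²/23.33 + (10−35.00)²/35.00 = 48.5714
df = 2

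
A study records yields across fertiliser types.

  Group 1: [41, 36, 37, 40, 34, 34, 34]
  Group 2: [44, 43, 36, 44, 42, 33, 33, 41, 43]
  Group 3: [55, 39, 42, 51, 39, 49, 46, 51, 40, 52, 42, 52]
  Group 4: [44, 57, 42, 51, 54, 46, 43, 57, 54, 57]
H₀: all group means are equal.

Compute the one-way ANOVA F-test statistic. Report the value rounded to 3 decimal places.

test statistic = 12.503

Group means [36.57, 39.89, 46.50, 50.50], grand mean 44.158
SSB = Σnᵢ(x̄ᵢ−x̄)² = 1034.949; SSW = ΣΣ(x−x̄ᵢ)² = 938.103
MSB = 1034.949/3 = 344.9832; MSW = 938.103/34 = 27.5913
F = MSB/MSW = 12.5033
df = (3, 34)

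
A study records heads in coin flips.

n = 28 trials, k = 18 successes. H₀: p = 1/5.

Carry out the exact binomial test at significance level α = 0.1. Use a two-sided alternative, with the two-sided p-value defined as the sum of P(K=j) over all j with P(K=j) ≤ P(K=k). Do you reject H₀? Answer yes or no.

Exact binomial: n=28, k=18, p₀=1/5=0.2000
P(X=j) = C(n,j)·p₀^j·(1−p₀)^(n−j); p = Σ P(X=j) over j with P(X=j) ≤ P(X=18)
p-value (two-sided) = 0.00000
At α=0.1: p < α → reject H₀

reject H₀: yes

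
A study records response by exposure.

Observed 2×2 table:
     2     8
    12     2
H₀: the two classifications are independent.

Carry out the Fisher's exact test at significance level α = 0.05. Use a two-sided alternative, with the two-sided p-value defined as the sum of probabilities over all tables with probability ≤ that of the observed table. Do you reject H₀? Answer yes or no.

reject H₀: yes

Margins: r₁=10, r₂=14, c₁=14, c₂=10, n=24
p_obs = C(10,2)·C(14,12)/C(24,14); sum pmf over tables with pmf ≤ p_obs
p-value (two-sided) = 0.00267
At α=0.05: p < α → reject H₀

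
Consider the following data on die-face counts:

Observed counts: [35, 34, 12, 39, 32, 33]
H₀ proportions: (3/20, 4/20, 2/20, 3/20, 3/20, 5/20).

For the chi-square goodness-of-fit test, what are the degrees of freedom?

degrees of freedom = 5

df = k − 1 = 6 − 1 = 5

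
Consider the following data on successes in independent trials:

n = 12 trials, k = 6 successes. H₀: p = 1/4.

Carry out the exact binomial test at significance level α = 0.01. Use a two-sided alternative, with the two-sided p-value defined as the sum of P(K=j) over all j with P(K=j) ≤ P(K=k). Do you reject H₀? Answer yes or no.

Exact binomial: n=12, k=6, p₀=1/4=0.2500
P(X=j) = C(n,j)·p₀^j·(1−p₀)^(n−j); p = Σ P(X=j) over j with P(X=j) ≤ P(X=6)
p-value (two-sided) = 0.08608
At α=0.01: p ≥ α → fail to reject H₀

reject H₀: no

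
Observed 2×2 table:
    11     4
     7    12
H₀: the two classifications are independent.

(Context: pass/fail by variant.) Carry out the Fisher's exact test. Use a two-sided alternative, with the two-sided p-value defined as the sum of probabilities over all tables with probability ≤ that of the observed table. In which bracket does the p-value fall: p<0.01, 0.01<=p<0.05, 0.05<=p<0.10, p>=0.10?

Margins: r₁=15, r₂=19, c₁=18, c₂=16, n=34
p_obs = C(15,11)·C(19,7)/C(34,18); sum pmf over tables with pmf ≤ p_obs
p-value (two-sided) = 0.04544
→ bracket: 0.01<=p<0.05

p-value bracket: 0.01<=p<0.05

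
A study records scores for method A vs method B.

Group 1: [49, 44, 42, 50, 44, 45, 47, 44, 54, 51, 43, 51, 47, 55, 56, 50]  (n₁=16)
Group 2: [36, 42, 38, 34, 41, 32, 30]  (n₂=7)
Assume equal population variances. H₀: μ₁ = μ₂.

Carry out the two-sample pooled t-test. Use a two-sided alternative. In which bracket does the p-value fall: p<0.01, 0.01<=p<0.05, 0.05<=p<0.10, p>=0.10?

p-value bracket: p<0.01

x̄₁=48.250, s₁=4.435, n₁=16
x̄₂=36.143, s₂=4.488, n₂=7
s_p² = [15·4.435² + 6·4.488²]/21 = 19.8027
SE = √(s_p²·(1/16+1/7)) = 2.0166
t = (48.250−36.143)/2.0166 = 6.0038
df = 21
p-value (two-sided) = 0.00001
→ bracket: p<0.01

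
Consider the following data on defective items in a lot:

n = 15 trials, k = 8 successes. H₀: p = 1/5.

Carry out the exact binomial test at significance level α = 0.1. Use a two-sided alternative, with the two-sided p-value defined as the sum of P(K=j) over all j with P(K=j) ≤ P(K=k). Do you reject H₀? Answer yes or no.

reject H₀: yes

Exact binomial: n=15, k=8, p₀=1/5=0.2000
P(X=j) = C(n,j)·p₀^j·(1−p₀)^(n−j); p = Σ P(X=j) over j with P(X=j) ≤ P(X=8)
p-value (two-sided) = 0.00424
At α=0.1: p < α → reject H₀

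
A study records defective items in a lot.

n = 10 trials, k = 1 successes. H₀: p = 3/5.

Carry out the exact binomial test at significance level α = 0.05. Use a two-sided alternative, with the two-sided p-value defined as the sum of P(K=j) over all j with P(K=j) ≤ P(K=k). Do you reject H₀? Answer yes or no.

Exact binomial: n=10, k=1, p₀=3/5=0.6000
P(X=j) = C(n,j)·p₀^j·(1−p₀)^(n−j); p = Σ P(X=j) over j with P(X=j) ≤ P(X=1)
p-value (two-sided) = 0.00168
At α=0.05: p < α → reject H₀

reject H₀: yes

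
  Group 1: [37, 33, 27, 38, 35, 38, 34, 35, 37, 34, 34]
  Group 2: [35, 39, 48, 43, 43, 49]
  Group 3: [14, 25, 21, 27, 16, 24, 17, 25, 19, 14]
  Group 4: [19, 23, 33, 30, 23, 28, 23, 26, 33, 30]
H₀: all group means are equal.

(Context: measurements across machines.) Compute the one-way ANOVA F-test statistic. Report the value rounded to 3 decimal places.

Group means [34.73, 42.83, 20.20, 26.80], grand mean 29.973
SSB = Σnᵢ(x̄ᵢ−x̄)² = 2296.758; SSW = ΣΣ(x−x̄ᵢ)² = 654.215
MSB = 2296.758/3 = 765.5859; MSW = 654.215/33 = 19.8247
F = MSB/MSW = 38.6178
df = (3, 33)

test statistic = 38.618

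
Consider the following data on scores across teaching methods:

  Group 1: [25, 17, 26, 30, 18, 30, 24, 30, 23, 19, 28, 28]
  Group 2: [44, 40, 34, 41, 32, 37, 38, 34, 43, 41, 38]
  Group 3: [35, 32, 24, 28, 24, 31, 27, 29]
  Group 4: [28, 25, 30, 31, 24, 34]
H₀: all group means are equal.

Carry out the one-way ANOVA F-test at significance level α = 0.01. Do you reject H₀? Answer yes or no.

reject H₀: yes

Group means [24.83, 38.36, 28.75, 28.67], grand mean 30.324
SSB = Σnᵢ(x̄ᵢ−x̄)² = 1109.063; SSW = ΣΣ(x−x̄ᵢ)² = 573.045
MSB = 1109.063/3 = 369.6876; MSW = 573.045/33 = 17.3650
F = MSB/MSW = 21.2892
df = (3, 33)
p-value (upper-tail) = 0.00000
At α=0.01: p < α → reject H₀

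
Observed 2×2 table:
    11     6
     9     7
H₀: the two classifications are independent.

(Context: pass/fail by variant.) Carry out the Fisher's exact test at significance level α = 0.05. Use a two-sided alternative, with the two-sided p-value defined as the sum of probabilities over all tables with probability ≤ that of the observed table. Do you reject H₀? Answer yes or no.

reject H₀: no

Margins: r₁=17, r₂=16, c₁=20, c₂=13, n=33
p_obs = C(17,11)·C(16,9)/C(33,20); sum pmf over tables with pmf ≤ p_obs
p-value (two-sided) = 0.72828
At α=0.05: p ≥ α → fail to reject H₀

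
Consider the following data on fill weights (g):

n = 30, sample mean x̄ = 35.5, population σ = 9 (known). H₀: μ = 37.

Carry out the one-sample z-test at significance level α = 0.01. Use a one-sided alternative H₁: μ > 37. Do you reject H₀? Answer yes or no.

SE = σ/√n = 9/√30 = 1.6432
z = (x̄−μ₀)/SE = (35.5−37)/1.6432 = -0.9129
p-value (one-sided, H₁ greater) = 0.81934
At α=0.01: p ≥ α → fail to reject H₀

reject H₀: no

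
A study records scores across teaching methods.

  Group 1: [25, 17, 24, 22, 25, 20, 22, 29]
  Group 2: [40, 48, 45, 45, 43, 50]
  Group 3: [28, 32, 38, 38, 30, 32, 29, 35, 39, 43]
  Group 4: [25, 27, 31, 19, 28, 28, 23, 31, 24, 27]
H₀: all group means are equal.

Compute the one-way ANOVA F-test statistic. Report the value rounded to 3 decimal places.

test statistic = 41.070

Group means [23.00, 45.17, 34.40, 26.30], grand mean 31.235
SSB = Σnᵢ(x̄ᵢ−x̄)² = 2050.784; SSW = ΣΣ(x−x̄ᵢ)² = 499.333
MSB = 2050.784/3 = 683.5948; MSW = 499.333/30 = 16.6444
F = MSB/MSW = 41.0704
df = (3, 30)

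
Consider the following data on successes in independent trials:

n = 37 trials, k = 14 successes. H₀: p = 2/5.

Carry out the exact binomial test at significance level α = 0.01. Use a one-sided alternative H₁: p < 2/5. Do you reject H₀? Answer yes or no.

Exact binomial: n=37, k=14, p₀=2/5=0.4000
P(X≤14) from Σ C(n,i)·p₀^i·(1−p₀)^(n−i)
p-value (one-sided, H₁ less) = 0.46446
At α=0.01: p ≥ α → fail to reject H₀

reject H₀: no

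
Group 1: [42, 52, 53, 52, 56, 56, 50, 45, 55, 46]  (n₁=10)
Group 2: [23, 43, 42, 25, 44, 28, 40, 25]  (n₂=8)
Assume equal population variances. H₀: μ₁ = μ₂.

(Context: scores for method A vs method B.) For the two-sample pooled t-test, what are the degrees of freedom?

degrees of freedom = 16

df = n₁ + n₂ − 2 = 10 + 8 − 2 = 16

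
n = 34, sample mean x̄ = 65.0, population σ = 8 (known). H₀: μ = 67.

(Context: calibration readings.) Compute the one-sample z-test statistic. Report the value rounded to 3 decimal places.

SE = σ/√n = 8/√34 = 1.3720
z = (x̄−μ₀)/SE = (65.0−67)/1.3720 = -1.4577

test statistic = -1.458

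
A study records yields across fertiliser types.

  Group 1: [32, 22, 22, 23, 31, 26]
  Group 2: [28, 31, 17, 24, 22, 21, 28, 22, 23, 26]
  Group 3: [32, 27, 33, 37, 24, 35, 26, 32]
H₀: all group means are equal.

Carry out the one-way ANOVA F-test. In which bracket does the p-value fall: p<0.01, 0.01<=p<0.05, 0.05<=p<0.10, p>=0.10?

p-value bracket: 0.01<=p<0.05

Group means [26.00, 24.20, 30.75], grand mean 26.833
SSB = Σnᵢ(x̄ᵢ−x̄)² = 196.233; SSW = ΣΣ(x−x̄ᵢ)² = 401.100
MSB = 196.233/2 = 98.1167; MSW = 401.100/21 = 19.1000
F = MSB/MSW = 5.1370
df = (2, 21)
p-value (upper-tail) = 0.01527
→ bracket: 0.01<=p<0.05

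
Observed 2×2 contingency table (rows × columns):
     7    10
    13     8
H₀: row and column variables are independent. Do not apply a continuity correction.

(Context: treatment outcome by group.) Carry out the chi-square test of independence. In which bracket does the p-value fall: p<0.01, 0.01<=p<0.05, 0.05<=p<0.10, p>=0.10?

p-value bracket: p>=0.10

Row totals [17, 21], col totals [20, 18], n=38
χ² = (7−8.95)²/8.95 + (10−8.05)²/8.05 + (13−11.05)²/11.05 + (8−9.95)²/9.95 = 1.6191
df = 1
p-value (upper-tail) = 0.20322
→ bracket: p>=0.10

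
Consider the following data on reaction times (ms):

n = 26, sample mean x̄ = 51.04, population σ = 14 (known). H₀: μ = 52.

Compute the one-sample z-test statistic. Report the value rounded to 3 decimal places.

SE = σ/√n = 14/√26 = 2.7456
z = (x̄−μ₀)/SE = (51.04−52)/2.7456 = -0.3496

test statistic = -0.350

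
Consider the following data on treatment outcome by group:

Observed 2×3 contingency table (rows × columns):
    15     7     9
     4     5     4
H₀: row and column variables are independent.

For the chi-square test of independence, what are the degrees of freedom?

degrees of freedom = 2

df = (r−1)(c−1) = (2−1)·(3−1) = 2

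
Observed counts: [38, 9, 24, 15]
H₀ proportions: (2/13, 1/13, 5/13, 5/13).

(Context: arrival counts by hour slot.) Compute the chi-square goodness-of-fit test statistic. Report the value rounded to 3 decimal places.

n = 86; E_i = n·p_i = [13.23, 6.62, 33.08, 33.08]
χ² = (38−13.23)²/13.23 + (9−6.62)²/6.62 + (24−33.08)²/33.08 + (15−33.08)²/33.08 = 59.6000
df = 3

test statistic = 59.600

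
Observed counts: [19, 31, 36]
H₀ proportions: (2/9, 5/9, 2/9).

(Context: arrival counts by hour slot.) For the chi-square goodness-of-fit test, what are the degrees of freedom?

degrees of freedom = 2

df = k − 1 = 3 − 1 = 2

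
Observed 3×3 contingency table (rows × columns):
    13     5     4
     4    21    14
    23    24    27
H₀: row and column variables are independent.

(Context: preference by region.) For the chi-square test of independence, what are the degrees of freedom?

degrees of freedom = 4

df = (r−1)(c−1) = (3−1)·(3−1) = 4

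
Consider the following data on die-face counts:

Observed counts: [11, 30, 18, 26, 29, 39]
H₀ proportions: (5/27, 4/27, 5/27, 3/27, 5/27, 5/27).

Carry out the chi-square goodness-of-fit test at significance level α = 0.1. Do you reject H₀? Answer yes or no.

reject H₀: yes

n = 153; E_i = n·p_i = [28.33, 22.67, 28.33, 17.00, 28.33, 28.33]
χ² = (11−28.33)²/28.33 + (30−22.67)²/22.67 + (18−28.33)²/28.33 + (26−17.00)²/17.00 + (29−28.33)²/28.33 + (39−28.33)²/28.33 = 25.5412
df = 5
p-value (upper-tail) = 0.00011
At α=0.1: p < α → reject H₀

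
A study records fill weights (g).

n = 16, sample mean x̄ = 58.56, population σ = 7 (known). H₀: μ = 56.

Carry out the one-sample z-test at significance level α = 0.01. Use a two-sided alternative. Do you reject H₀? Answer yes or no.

SE = σ/√n = 7/√16 = 1.7500
z = (x̄−μ₀)/SE = (58.56−56)/1.7500 = 1.4629
p-value (two-sided) = 0.14351
At α=0.01: p ≥ α → fail to reject H₀

reject H₀: no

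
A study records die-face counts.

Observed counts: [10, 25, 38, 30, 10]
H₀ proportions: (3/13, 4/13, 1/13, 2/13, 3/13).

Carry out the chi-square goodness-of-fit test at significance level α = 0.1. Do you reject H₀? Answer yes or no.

n = 113; E_i = n·p_i = [26.08, 34.77, 8.69, 17.38, 26.08]
χ² = (10−26.08)²/26.08 + (25−34.77)²/34.77 + (38−8.69)²/8.69 + (30−17.38)²/17.38 + (10−26.08)²/26.08 = 130.5391
df = 4
p-value (upper-tail) = 0.00000
At α=0.1: p < α → reject H₀

reject H₀: yes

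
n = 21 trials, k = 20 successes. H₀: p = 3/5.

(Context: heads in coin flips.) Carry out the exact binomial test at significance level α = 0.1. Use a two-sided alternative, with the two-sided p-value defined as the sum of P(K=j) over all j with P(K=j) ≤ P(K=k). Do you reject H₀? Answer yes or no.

Exact binomial: n=21, k=20, p₀=3/5=0.6000
P(X=j) = C(n,j)·p₀^j·(1−p₀)^(n−j); p = Σ P(X=j) over j with P(X=j) ≤ P(X=20)
p-value (two-sided) = 0.00048
At α=0.1: p < α → reject H₀

reject H₀: yes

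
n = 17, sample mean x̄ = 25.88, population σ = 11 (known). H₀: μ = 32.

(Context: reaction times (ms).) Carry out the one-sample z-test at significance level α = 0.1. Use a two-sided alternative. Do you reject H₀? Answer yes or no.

reject H₀: yes

SE = σ/√n = 11/√17 = 2.6679
z = (x̄−μ₀)/SE = (25.88−32)/2.6679 = -2.2939
p-value (two-sided) = 0.02179
At α=0.1: p < α → reject H₀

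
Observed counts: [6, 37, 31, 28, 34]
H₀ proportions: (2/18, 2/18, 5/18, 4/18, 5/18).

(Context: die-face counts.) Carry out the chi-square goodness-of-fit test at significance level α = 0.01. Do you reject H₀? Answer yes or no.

n = 136; E_i = n·p_i = [15.11, 15.11, 37.78, 30.22, 37.78]
χ² = (6−15.11)²/15.11 + (37−15.11)²/15.11 + (31−37.78)²/37.78 + (28−30.22)²/30.22 + (34−37.78)²/37.78 = 38.9574
df = 4
p-value (upper-tail) = 0.00000
At α=0.01: p < α → reject H₀

reject H₀: yes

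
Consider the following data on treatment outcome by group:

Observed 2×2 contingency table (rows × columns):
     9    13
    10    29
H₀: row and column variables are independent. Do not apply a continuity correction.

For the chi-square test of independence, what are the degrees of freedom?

degrees of freedom = 1

df = (r−1)(c−1) = (2−1)·(2−1) = 1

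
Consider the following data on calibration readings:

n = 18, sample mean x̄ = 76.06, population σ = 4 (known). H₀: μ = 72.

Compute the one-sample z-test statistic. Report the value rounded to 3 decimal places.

test statistic = 4.306

SE = σ/√n = 4/√18 = 0.9428
z = (x̄−μ₀)/SE = (76.06−72)/0.9428 = 4.3063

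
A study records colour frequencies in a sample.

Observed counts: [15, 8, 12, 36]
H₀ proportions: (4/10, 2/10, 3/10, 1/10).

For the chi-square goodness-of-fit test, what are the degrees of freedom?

df = k − 1 = 4 − 1 = 3

degrees of freedom = 3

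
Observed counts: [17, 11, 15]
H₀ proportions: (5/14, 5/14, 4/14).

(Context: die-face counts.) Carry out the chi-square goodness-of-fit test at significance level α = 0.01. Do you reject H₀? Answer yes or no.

reject H₀: no

n = 43; E_i = n·p_i = [15.36, 15.36, 12.29]
χ² = (17−15.36)²/15.36 + (11−15.36)²/15.36 + (15−12.29)²/12.29 = 2.0116
df = 2
p-value (upper-tail) = 0.36575
At α=0.01: p ≥ α → fail to reject H₀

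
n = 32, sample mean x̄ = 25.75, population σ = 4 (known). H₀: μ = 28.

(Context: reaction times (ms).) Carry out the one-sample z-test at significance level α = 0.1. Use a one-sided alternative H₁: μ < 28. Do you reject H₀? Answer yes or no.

reject H₀: yes

SE = σ/√n = 4/√32 = 0.7071
z = (x̄−μ₀)/SE = (25.75−28)/0.7071 = -3.1820
p-value (one-sided, H₁ less) = 0.00073
At α=0.1: p < α → reject H₀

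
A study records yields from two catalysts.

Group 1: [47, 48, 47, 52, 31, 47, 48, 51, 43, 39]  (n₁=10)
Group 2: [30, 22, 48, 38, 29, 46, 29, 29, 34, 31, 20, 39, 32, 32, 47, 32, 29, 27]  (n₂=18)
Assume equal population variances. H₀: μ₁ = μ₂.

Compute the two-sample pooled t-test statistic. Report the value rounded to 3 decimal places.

test statistic = 4.238

x̄₁=45.300, s₁=6.237, n₁=10
x̄₂=33.000, s₂=7.889, n₂=18
s_p² = [9·6.237² + 17·7.889²]/26 = 54.1577
SE = √(s_p²·(1/10+1/18)) = 2.9025
t = (45.300−33.000)/2.9025 = 4.2377
df = 26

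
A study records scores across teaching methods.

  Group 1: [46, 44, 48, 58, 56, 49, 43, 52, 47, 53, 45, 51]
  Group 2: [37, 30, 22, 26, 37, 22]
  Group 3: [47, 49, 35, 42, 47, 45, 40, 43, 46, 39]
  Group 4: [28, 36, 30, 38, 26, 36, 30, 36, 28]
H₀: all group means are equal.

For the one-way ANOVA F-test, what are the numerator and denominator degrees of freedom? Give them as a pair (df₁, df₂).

degrees of freedom = [3, 33]

k = 4 groups, N = 37 total
df = (k−1, N−k) = (4−1, 37−4) = (3, 33)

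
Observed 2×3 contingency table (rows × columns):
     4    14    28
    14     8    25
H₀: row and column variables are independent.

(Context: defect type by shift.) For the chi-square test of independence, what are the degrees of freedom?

degrees of freedom = 2

df = (r−1)(c−1) = (2−1)·(3−1) = 2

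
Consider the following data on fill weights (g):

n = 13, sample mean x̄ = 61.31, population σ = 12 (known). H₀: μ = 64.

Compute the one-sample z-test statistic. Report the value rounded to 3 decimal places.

test statistic = -0.808

SE = σ/√n = 12/√13 = 3.3282
z = (x̄−μ₀)/SE = (61.31−64)/3.3282 = -0.8082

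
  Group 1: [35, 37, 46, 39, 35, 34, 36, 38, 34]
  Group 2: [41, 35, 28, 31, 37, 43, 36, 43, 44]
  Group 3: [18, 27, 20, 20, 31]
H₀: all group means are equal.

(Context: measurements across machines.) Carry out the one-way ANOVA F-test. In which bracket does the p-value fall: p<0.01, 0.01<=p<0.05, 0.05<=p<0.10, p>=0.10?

p-value bracket: p<0.01

Group means [37.11, 37.56, 23.20], grand mean 34.261
SSB = Σnᵢ(x̄ᵢ−x̄)² = 782.524; SSW = ΣΣ(x−x̄ᵢ)² = 491.911
MSB = 782.524/2 = 391.2618; MSW = 491.911/20 = 24.5956
F = MSB/MSW = 15.9078
df = (2, 20)
p-value (upper-tail) = 0.00007
→ bracket: p<0.01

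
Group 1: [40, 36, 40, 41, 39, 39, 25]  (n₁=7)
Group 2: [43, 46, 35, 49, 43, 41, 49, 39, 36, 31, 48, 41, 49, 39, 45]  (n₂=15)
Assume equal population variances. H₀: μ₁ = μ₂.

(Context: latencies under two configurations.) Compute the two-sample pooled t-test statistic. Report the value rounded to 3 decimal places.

x̄₁=37.143, s₁=5.581, n₁=7
x̄₂=42.267, s₂=5.574, n₂=15
s_p² = [6·5.581² + 14·5.574²]/20 = 31.0895
SE = √(s_p²·(1/7+1/15)) = 2.5523
t = (37.143−42.267)/2.5523 = -2.0076
df = 20

test statistic = -2.008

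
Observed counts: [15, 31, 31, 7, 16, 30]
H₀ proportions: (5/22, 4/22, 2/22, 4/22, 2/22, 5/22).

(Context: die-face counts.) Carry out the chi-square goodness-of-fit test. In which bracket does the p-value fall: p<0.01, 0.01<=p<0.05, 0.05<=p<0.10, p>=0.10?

p-value bracket: p<0.01

n = 130; E_i = n·p_i = [29.55, 23.64, 11.82, 23.64, 11.82, 29.55]
χ² = (15−29.55)²/29.55 + (31−23.64)²/23.64 + (31−11.82)²/11.82 + (7−23.64)²/23.64 + (16−11.82)²/11.82 + (30−29.55)²/29.55 = 53.7846
df = 5
p-value (upper-tail) = 0.00000
→ bracket: p<0.01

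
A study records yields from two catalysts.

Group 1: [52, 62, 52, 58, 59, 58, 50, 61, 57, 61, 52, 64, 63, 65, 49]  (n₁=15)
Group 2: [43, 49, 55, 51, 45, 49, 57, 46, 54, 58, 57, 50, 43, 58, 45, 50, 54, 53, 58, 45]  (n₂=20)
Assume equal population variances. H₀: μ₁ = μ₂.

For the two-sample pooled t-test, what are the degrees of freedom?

degrees of freedom = 33

df = n₁ + n₂ − 2 = 15 + 20 − 2 = 33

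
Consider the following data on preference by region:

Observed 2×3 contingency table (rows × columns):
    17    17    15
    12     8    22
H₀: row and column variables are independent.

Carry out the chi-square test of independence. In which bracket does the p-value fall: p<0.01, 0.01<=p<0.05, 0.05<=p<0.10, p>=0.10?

p-value bracket: 0.05<=p<0.10

Row totals [49, 42], col totals [29, 25, 37], n=91
χ² = (17−15.62)²/15.62 + (17−13.46)²/13.46 + (15−19.92)²/19.92 + (12−13.38)²/13.38 + (8−11.54)²/11.54 + (22−17.08)²/17.08 = 4.9170
df = 2
p-value (upper-tail) = 0.08556
→ bracket: 0.05<=p<0.10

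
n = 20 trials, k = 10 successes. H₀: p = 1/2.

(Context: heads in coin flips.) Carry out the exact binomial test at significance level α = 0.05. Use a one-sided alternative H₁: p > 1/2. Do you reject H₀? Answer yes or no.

Exact binomial: n=20, k=10, p₀=1/2=0.5000
P(X≥10) from Σ C(n,i)·p₀^i·(1−p₀)^(n−i)
p-value (one-sided, H₁ greater) = 0.58810
At α=0.05: p ≥ α → fail to reject H₀

reject H₀: no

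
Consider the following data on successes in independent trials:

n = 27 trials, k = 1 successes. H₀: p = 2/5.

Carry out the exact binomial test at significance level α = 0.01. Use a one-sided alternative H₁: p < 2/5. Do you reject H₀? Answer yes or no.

Exact binomial: n=27, k=1, p₀=2/5=0.4000
P(X≤1) from Σ C(n,i)·p₀^i·(1−p₀)^(n−i)
p-value (one-sided, H₁ less) = 0.00002
At α=0.01: p < α → reject H₀

reject H₀: yes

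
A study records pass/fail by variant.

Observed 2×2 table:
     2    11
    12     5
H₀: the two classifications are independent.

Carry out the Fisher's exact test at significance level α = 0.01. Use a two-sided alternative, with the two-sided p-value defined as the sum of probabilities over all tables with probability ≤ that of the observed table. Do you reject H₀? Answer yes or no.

Margins: r₁=13, r₂=17, c₁=14, c₂=16, n=30
p_obs = C(13,2)·C(17,12)/C(30,14); sum pmf over tables with pmf ≤ p_obs
p-value (two-sided) = 0.00391
At α=0.01: p < α → reject H₀

reject H₀: yes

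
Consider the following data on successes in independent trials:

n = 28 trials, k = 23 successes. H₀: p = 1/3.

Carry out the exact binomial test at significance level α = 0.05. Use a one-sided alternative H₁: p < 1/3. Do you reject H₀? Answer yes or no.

reject H₀: no

Exact binomial: n=28, k=23, p₀=1/3=0.3333
P(X≤23) from Σ C(n,i)·p₀^i·(1−p₀)^(n−i)
p-value (one-sided, H₁ less) = 1.00000
At α=0.05: p ≥ α → fail to reject H₀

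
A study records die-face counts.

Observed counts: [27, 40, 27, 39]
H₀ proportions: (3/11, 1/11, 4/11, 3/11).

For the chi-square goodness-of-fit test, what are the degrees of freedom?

degrees of freedom = 3

df = k − 1 = 4 − 1 = 3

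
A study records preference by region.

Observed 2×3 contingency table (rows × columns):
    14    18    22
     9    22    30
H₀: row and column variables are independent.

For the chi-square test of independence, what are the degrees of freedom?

df = (r−1)(c−1) = (2−1)·(3−1) = 2

degrees of freedom = 2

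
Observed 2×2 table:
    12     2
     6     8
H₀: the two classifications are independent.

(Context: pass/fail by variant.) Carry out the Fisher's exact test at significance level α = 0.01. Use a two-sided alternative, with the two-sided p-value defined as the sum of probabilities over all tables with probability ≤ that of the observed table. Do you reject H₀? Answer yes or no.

reject H₀: no

Margins: r₁=14, r₂=14, c₁=18, c₂=10, n=28
p_obs = C(14,12)·C(14,6)/C(28,18); sum pmf over tables with pmf ≤ p_obs
p-value (two-sided) = 0.04607
At α=0.01: p ≥ α → fail to reject H₀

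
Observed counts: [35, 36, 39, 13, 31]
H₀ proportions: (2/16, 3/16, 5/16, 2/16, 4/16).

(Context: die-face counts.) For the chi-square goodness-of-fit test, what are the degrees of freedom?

degrees of freedom = 4

df = k − 1 = 5 − 1 = 4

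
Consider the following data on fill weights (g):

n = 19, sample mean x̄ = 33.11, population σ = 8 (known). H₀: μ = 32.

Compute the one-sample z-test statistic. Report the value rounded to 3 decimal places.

SE = σ/√n = 8/√19 = 1.8353
z = (x̄−μ₀)/SE = (33.11−32)/1.8353 = 0.6048

test statistic = 0.605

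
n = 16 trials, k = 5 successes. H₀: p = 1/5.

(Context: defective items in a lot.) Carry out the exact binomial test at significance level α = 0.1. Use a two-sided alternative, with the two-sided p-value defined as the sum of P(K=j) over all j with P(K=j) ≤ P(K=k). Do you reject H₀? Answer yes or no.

Exact binomial: n=16, k=5, p₀=1/5=0.2000
P(X=j) = C(n,j)·p₀^j·(1−p₀)^(n−j); p = Σ P(X=j) over j with P(X=j) ≤ P(X=5)
p-value (two-sided) = 0.34249
At α=0.1: p ≥ α → fail to reject H₀

reject H₀: no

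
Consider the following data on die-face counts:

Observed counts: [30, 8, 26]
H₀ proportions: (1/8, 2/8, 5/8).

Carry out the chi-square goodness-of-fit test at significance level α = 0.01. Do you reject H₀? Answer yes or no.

reject H₀: yes

n = 64; E_i = n·p_i = [8.00, 16.00, 40.00]
χ² = (30−8.00)²/8.00 + (8−16.00)²/16.00 + (26−40.00)²/40.00 = 69.4000
df = 2
p-value (upper-tail) = 0.00000
At α=0.01: p < α → reject H₀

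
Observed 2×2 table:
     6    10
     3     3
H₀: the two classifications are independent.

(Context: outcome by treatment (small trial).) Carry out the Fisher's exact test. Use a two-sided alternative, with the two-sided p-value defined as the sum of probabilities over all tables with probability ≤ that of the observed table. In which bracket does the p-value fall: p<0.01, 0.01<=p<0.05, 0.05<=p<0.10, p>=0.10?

p-value bracket: p>=0.10

Margins: r₁=16, r₂=6, c₁=9, c₂=13, n=22
p_obs = C(16,6)·C(6,3)/C(22,9); sum pmf over tables with pmf ≤ p_obs
p-value (two-sided) = 0.65502
→ bracket: p>=0.10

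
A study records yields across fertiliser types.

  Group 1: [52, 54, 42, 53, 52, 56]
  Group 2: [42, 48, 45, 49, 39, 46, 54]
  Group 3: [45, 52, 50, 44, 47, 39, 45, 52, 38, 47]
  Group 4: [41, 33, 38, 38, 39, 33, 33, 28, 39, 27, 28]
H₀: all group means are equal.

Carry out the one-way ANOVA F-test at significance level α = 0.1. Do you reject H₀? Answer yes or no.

Group means [51.50, 46.14, 45.90, 34.27], grand mean 43.176
SSB = Σnᵢ(x̄ᵢ−x̄)² = 1423.502; SSW = ΣΣ(x−x̄ᵢ)² = 725.439
MSB = 1423.502/3 = 474.5007; MSW = 725.439/30 = 24.1813
F = MSB/MSW = 19.6226
df = (3, 30)
p-value (upper-tail) = 0.00000
At α=0.1: p < α → reject H₀

reject H₀: yes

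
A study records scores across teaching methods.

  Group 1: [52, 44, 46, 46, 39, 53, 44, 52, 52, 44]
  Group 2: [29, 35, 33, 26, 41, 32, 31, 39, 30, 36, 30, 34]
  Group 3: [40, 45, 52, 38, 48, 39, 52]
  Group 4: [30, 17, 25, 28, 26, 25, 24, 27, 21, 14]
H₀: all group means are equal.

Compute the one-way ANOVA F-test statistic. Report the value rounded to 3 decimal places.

test statistic = 47.114

Group means [47.20, 33.00, 44.86, 23.70], grand mean 36.385
SSB = Σnᵢ(x̄ᵢ−x̄)² = 3418.674; SSW = ΣΣ(x−x̄ᵢ)² = 846.557
MSB = 3418.674/3 = 1139.5579; MSW = 846.557/35 = 24.1873
F = MSB/MSW = 47.1138
df = (3, 35)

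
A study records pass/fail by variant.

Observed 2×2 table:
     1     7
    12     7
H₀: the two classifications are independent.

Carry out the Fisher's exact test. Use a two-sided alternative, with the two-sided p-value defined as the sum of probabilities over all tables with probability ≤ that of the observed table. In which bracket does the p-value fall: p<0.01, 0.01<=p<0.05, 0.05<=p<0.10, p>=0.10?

p-value bracket: 0.01<=p<0.05

Margins: r₁=8, r₂=19, c₁=13, c₂=14, n=27
p_obs = C(8,1)·C(19,12)/C(27,13); sum pmf over tables with pmf ≤ p_obs
p-value (two-sided) = 0.03285
→ bracket: 0.01<=p<0.05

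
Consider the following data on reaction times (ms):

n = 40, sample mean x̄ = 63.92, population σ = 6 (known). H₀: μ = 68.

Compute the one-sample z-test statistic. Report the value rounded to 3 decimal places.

test statistic = -4.301

SE = σ/√n = 6/√40 = 0.9487
z = (x̄−μ₀)/SE = (63.92−68)/0.9487 = -4.3007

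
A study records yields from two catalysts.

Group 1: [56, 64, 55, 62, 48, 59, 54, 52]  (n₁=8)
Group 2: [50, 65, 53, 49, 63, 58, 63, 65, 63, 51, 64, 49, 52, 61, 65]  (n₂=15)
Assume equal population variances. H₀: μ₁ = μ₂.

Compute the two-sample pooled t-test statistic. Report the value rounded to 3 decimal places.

test statistic = -0.674

x̄₁=56.250, s₁=5.258, n₁=8
x̄₂=58.067, s₂=6.563, n₂=15
s_p² = [7·5.258² + 14·6.563²]/21 = 37.9254
SE = √(s_p²·(1/8+1/15)) = 2.6961
t = (56.250−58.067)/2.6961 = -0.6738
df = 21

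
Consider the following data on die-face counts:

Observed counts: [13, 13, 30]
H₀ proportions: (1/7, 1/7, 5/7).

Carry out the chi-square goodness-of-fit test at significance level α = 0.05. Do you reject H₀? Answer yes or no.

reject H₀: yes

n = 56; E_i = n·p_i = [8.00, 8.00, 40.00]
χ² = (13−8.00)²/8.00 + (13−8.00)²/8.00 + (30−40.00)²/40.00 = 8.7500
df = 2
p-value (upper-tail) = 0.01259
At α=0.05: p < α → reject H₀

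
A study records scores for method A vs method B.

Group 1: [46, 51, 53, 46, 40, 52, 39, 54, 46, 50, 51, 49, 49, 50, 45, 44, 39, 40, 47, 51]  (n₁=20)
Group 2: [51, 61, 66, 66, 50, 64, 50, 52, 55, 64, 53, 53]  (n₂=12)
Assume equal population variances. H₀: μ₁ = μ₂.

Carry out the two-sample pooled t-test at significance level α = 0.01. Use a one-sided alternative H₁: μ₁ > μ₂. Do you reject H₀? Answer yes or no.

reject H₀: no

x̄₁=47.100, s₁=4.734, n₁=20
x̄₂=57.083, s₂=6.543, n₂=12
s_p² = [19·4.734² + 11·6.543²]/30 = 29.8906
SE = √(s_p²·(1/20+1/12)) = 1.9963
t = (47.100−57.083)/1.9963 = -5.0008
df = 30
p-value (one-sided, H₁ greater) = 0.99999
At α=0.01: p ≥ α → fail to reject H₀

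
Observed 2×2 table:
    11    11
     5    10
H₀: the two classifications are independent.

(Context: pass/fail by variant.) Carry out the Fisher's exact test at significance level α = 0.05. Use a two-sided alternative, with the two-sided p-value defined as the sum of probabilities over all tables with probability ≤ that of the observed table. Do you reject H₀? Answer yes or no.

Margins: r₁=22, r₂=15, c₁=16, c₂=21, n=37
p_obs = C(22,11)·C(15,5)/C(37,16); sum pmf over tables with pmf ≤ p_obs
p-value (two-sided) = 0.50004
At α=0.05: p ≥ α → fail to reject H₀

reject H₀: no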